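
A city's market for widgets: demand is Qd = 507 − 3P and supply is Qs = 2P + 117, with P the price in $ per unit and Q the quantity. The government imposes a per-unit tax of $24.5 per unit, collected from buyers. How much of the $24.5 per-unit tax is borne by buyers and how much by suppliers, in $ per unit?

Buyers bear $9.8 per unit; suppliers bear $14.7 per unit.

Before the tax: set 507 − 3P = 2P + 117 → P* = $78, Q* = 273.
With the tax collected from buyers, demand (in seller-price terms) shifts: Qd = 507 − 3(P + 24.5).
Solving gives Q = 243.6 with buyers paying $87.8 and suppliers receiving $63.3 (the $24.5 wedge).
Burden on buyers: $9.8; on suppliers: $14.7. (They sum to $24.5.)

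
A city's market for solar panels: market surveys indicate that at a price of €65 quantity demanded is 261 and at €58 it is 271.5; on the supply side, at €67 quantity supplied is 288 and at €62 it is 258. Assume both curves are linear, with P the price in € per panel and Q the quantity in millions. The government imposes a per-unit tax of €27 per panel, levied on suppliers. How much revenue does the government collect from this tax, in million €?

Demand slope: (271.5 − 261)/(58 − 65) = -1.5, so Qd = 358.5 − 1.5P.
Supply slope: (258 − 288)/(62 − 67) = 6, so Qs = 6P − 114.
Before the tax: set 358.5 − 1.5P = 6P − 114 → P* = €63, Q* = 264.
With the tax collected from suppliers, supply shifts: Qs = 6(P − 27) − 114.
New equilibrium: buyers pay €84.6, suppliers receive €57.6, Q = 231.6. (Wedge: Pb − Ps = 27.)
Revenue = t · Q = 27 · 231.6 = €6253.2.

Tax revenue = €6253.2 million.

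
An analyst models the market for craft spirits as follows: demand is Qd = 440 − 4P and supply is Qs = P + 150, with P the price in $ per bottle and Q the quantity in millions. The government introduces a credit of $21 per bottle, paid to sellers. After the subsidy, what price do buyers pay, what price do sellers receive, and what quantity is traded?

Buyers pay $53.8; sellers receive $74.8; quantity = 224.8.

Without the subsidy, 440 − 4P = P + 150 gives 5P = 290, so P* = $58 and Q* = 208.
With a per-unit subsidy paid to sellers, each receives P + 21 per unit sold, so supply becomes Qs = (P + 21) + 150.
New equilibrium: buyers pay $53.8, sellers receive $74.8, Q = 224.8. (Wedge: Pb − Ps = −21.)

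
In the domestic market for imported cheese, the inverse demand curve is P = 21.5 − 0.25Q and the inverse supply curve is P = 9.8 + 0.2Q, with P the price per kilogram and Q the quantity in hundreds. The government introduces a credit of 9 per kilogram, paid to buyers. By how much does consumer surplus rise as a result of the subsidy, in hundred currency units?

Consumer surplus rises by 180 hundred.

Inverting to Q(P) form: Qd = 86 − 4P; Qs = 5P − 49.
Before the subsidy: set 86 − 4P = 5P − 49 → P* = 15, Q* = 26.
With a per-unit subsidy paid to buyers, each effectively pays P − 9, so demand becomes Qd = 86 − 4(P − 9).
New equilibrium: buyers pay 10, sellers receive 19, Q = 46. (Wedge: Pb − Ps = −9.)
ΔCS is the trapezoid between Q = 46 and Q = 26 of height 5: ½ · (26 + 46) · 5 = 180.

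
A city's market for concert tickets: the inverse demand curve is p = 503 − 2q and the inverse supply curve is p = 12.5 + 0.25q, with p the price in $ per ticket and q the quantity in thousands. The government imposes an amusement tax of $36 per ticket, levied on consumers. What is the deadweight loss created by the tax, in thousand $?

Rewrite in direct form: qd = 251.5 − 0.5p and qs = 4p − 50.
Without the tax, 251.5 − 0.5p = 4p − 50 gives 4.5p = 301.5, so p* = $67 and q* = 218.
With the tax collected from consumers, demand (in seller-price terms) shifts: qd = 251.5 − 0.5(p + 36).
Solving gives q = 202 with consumers paying $99 and producers receiving $63 (the $36 wedge).
Quantity falls by |ΔQ| = |218 − 202| = 16.
DWL = ½ · t · |ΔQ| = ½ · 36 · 16 = $288.

Deadweight loss = $288 thousand.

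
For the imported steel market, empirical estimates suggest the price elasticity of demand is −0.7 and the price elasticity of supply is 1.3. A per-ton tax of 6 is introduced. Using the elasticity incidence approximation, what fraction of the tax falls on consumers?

Incidence ratio: consumers' share ≈ εs / (εs + |εd|) = 1.3 / (1.3 + 0.7) = 0.65.
Supply is the more elastic side, so consumers bear the larger share.

Consumers' share ≈ 0.65.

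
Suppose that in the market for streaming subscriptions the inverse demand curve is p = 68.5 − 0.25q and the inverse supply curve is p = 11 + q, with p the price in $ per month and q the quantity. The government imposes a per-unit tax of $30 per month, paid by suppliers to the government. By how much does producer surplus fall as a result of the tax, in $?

Inverting to q(p) form: qd = 274 − 4p; qs = p − 11.
Before the tax: set 274 − 4p = p − 11 → p* = $57, q* = 46.
With the tax collected from suppliers, supply shifts: qs = (p − 30) − 11.
New equilibrium: buyers pay $63, suppliers receive $33, q = 22. (Wedge: pb − ps = 30.)
ΔPS is the trapezoid between Q = 22 and Q = 46 of height $24: ½ · (46 + 22) · 24 = $816.

Producer surplus falls by $816.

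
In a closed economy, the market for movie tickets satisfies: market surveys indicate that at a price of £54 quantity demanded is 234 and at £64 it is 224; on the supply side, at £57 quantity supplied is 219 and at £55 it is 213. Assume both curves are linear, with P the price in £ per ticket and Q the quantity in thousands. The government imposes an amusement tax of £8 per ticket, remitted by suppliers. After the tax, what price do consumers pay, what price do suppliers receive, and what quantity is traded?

Consumers pay £66; suppliers receive £58; quantity = 222.

Demand slope: (224 − 234)/(64 − 54) = -1, so Qd = 288 − P.
Supply slope: (213 − 219)/(55 − 57) = 3, so Qs = 3P + 48.
Before the tax: set 288 − P = 3P + 48 → P* = £60, Q* = 228.
With the tax collected from suppliers, supply shifts: Qs = 3(P − 8) + 48.
Solving gives Q = 222 with consumers paying £66 and suppliers receiving £58 (the £8 wedge).
The less price-elastic side of the market bears the larger share of a per-unit tax.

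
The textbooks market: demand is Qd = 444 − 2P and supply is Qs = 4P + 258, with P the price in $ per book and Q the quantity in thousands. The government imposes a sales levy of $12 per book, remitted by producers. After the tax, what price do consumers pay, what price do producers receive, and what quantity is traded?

Consumers pay $39; producers receive $27; quantity = 366.

Without the tax, 444 − 2P = 4P + 258 gives 6P = 186, so P* = $31 and Q* = 382.
With the tax collected from producers, supply shifts: Qs = 4(P − 12) + 258.
New equilibrium: consumers pay $39, producers receive $27, Q = 366. (Wedge: Pb − Ps = 12.)
The less price-elastic side of the market bears the larger share of a per-unit tax.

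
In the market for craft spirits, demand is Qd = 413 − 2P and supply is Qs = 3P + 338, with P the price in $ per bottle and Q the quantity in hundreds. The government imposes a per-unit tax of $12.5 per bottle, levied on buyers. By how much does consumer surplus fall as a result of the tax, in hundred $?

Before the tax: set 413 − 2P = 3P + 338 → P* = $15, Q* = 383.
With the tax collected from buyers, demand (in seller-price terms) shifts: Qd = 413 − 2(P + 12.5).
New equilibrium: buyers pay $22.5, sellers receive $10, Q = 368. (Wedge: Pb − Ps = 12.5.)
ΔCS is the trapezoid between Q = 368 and Q = 383 of height $7.5: ½ · (383 + 368) · 7.5 = $2816.25.

Consumer surplus falls by $2816.25 hundred.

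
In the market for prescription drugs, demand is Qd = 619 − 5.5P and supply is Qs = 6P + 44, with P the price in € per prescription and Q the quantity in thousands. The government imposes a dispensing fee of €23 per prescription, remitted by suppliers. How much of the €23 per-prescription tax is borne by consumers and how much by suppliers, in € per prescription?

Before the tax: set 619 − 5.5P = 6P + 44 → P* = €50, Q* = 344.
With the tax collected from suppliers, supply shifts: Qs = 6(P − 23) + 44.
Solving gives Q = 278 with consumers paying €62 and suppliers receiving €39 (the €23 wedge).
Burden on consumers: €12; on suppliers: €11. (They sum to €23.)

Consumers bear €12 per prescription; suppliers bear €11 per prescription.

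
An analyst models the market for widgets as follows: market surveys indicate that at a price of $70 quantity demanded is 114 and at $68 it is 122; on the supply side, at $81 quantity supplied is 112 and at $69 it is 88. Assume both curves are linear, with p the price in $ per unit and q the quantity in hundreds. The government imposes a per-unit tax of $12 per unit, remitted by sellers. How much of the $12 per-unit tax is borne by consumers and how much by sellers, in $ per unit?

Consumers bear $4 per unit; sellers bear $8 per unit.

Demand slope: (122 − 114)/(68 − 70) = -4, so qd = 394 − 4p.
Supply slope: (88 − 112)/(69 − 81) = 2, so qs = 2p − 50.
Before the tax: set 394 − 4p = 2p − 50 → p* = $74, q* = 98.
With the tax collected from sellers, supply shifts: qs = 2(p − 12) − 50.
Solving gives q = 82 with consumers paying $78 and sellers receiving $66 (the $12 wedge).
Burden on consumers: $4; on sellers: $8. (They sum to $12.)
The less price-elastic side of the market bears the larger share of a per-unit tax.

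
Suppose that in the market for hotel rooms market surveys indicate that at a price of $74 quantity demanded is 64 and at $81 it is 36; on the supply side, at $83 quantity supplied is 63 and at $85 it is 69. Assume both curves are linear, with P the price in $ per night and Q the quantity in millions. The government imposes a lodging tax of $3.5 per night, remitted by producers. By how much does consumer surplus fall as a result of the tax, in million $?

Consumer surplus falls by $67.5 million.

Demand slope: (36 − 64)/(81 − 74) = -4, so Qd = 360 − 4P.
Supply slope: (69 − 63)/(85 − 83) = 3, so Qs = 3P − 186.
Without the tax, 360 − 4P = 3P − 186 gives 7P = 546, so P* = $78 and Q* = 48.
With the tax collected from producers, supply shifts: Qs = 3(P − 3.5) − 186.
Solving gives Q = 42 with consumers paying $79.5 and producers receiving $76 (the $3.5 wedge).
ΔCS is the trapezoid between Q = 42 and Q = 48 of height $1.5: ½ · (48 + 42) · 1.5 = $67.5.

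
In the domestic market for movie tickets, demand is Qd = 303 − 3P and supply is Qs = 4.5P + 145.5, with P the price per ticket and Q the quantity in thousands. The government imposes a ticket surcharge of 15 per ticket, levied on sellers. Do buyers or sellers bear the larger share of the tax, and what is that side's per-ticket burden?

Buyers bear the larger share: 9 per ticket.

Without the tax, 303 − 3P = 4.5P + 145.5 gives 7.5P = 157.5, so P* = 21 and Q* = 240.
With the tax collected from sellers, supply shifts: Qs = 4.5(P − 15) + 145.5.
New equilibrium: buyers pay 30, sellers receive 15, Q = 213. (Wedge: Pb − Ps = 15.)
Per-ticket burden: buyers 9, sellers 6.
Buyers take the larger share because demand is less price-elastic here (demand slope 3 vs supply slope 4.5).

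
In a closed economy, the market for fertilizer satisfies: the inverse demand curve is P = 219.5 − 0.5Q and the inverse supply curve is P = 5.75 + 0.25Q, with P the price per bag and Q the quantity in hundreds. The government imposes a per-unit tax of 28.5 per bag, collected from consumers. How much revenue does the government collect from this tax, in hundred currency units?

Tax revenue = 7039.5 hundred.

Inverting to Q(P) form: Qd = 439 − 2P; Qs = 4P − 23.
Without the tax, 439 − 2P = 4P − 23 gives 6P = 462, so P* = 77 and Q* = 285.
With the tax collected from consumers, demand (in seller-price terms) shifts: Qd = 439 − 2(P + 28.5).
Solving gives Q = 247 with consumers paying 96 and sellers receiving 67.5 (the 28.5 wedge).
Revenue = t · Q = 28.5 · 247 = 7039.5.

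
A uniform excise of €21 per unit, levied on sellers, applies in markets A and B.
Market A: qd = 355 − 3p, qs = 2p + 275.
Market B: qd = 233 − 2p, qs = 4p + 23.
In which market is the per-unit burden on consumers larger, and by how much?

Market B, by €5.6.

Market A: pre-tax p* = €16, q* = 307; post-tax q = 281.8; per-unit burden on consumers = €8.4.
Market B: pre-tax p* = €35, q* = 163; post-tax q = 135; per-unit burden on consumers = €14.
Difference: €8.4 vs €14 → market B is larger by €5.6.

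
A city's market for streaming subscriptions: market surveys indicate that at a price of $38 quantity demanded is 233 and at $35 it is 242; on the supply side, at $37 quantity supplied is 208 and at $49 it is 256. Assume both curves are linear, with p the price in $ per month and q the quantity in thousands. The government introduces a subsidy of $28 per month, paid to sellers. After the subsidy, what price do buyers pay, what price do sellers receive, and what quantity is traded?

Demand slope: (242 − 233)/(35 − 38) = -3, so qd = 347 − 3p.
Supply slope: (256 − 208)/(49 − 37) = 4, so qs = 4p + 60.
Before the subsidy: set 347 − 3p = 4p + 60 → p* = $41, q* = 224.
With a per-unit subsidy paid to sellers, each receives p + 28 per unit sold, so supply becomes qs = 4(p + 28) + 60.
Solving gives q = 272 with buyers paying $25 and sellers receiving $53 (the $28 wedge).

Buyers pay $25; sellers receive $53; quantity = 272.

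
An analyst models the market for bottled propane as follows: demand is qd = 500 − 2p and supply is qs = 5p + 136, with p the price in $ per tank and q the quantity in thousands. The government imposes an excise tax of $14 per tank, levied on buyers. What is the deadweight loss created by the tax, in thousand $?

Deadweight loss = $140 thousand.

Without the tax, 500 − 2p = 5p + 136 gives 7p = 364, so p* = $52 and q* = 396.
With the tax collected from buyers, demand (in seller-price terms) shifts: qd = 500 − 2(p + 14).
Solving gives q = 376 with buyers paying $62 and sellers receiving $48 (the $14 wedge).
Quantity falls by |ΔQ| = |396 − 376| = 20.
DWL = ½ · t · |ΔQ| = ½ · 14 · 20 = $140.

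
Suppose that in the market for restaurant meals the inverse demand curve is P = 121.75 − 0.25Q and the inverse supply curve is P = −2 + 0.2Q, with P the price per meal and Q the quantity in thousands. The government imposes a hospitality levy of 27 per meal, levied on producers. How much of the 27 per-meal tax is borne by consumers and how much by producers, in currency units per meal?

Inverting to Q(P) form: Qd = 487 − 4P; Qs = 5P + 10.
Before the tax: set 487 − 4P = 5P + 10 → P* = 53, Q* = 275.
With the tax collected from producers, supply shifts: Qs = 5(P − 27) + 10.
Solving gives Q = 215 with consumers paying 68 and producers receiving 41 (the 27 wedge).
Burden on consumers: 15; on producers: 12. (They sum to 27.)
The less price-elastic side of the market bears the larger share of a per-unit tax.

Consumers bear 15 per meal; producers bear 12 per meal.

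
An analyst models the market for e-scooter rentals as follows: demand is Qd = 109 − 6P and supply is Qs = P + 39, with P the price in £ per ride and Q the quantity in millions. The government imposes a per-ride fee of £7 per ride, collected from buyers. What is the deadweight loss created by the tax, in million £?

Deadweight loss = £21 million.

Before the tax: set 109 − 6P = P + 39 → P* = £10, Q* = 49.
With the tax collected from buyers, demand (in seller-price terms) shifts: Qd = 109 − 6(P + 7).
Solving gives Q = 43 with buyers paying £11 and suppliers receiving £4 (the £7 wedge).
Quantity falls by |ΔQ| = |49 − 43| = 6.
DWL = ½ · t · |ΔQ| = ½ · 7 · 6 = £21.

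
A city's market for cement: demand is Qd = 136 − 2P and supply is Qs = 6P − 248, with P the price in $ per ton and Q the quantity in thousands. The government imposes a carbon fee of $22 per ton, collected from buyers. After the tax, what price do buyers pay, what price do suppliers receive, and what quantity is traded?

Buyers pay $64.5; suppliers receive $42.5; quantity = 7.

Before the tax: set 136 − 2P = 6P − 248 → P* = $48, Q* = 40.
With the tax collected from buyers, demand (in seller-price terms) shifts: Qd = 136 − 2(P + 22).
New equilibrium: buyers pay $64.5, suppliers receive $42.5, Q = 7. (Wedge: Pb − Ps = 22.)
The less price-elastic side of the market bears the larger share of a per-unit tax.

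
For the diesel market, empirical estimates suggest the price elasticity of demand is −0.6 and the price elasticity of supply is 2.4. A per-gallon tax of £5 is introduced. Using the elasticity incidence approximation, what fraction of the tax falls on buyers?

Incidence ratio: buyers' share ≈ εs / (εs + |εd|) = 2.4 / (2.4 + 0.6) = 0.8.
Supply is the more elastic side, so buyers bear the larger share.

Buyers' share ≈ 0.8.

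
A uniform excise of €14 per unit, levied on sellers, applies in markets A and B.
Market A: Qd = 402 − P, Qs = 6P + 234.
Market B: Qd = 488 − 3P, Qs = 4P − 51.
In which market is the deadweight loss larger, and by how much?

Market B, by €84.

Market A: pre-tax P* = €24, Q* = 378; post-tax Q = 366; deadweight loss = €84.
Market B: pre-tax P* = €77, Q* = 257; post-tax Q = 233; deadweight loss = €168.
Difference: €84 vs €168 → market B is larger by €84.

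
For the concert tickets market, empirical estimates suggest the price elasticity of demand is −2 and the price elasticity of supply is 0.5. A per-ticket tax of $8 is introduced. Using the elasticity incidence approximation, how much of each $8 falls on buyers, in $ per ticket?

Buyers bear ≈ $1.6 per ticket.

Incidence ratio: buyers' share ≈ εs / (εs + |εd|) = 0.5 / (0.5 + 2) = 0.2.
So buyers bear ≈ 0.2 × $8 = $1.6; suppliers bear $6.4.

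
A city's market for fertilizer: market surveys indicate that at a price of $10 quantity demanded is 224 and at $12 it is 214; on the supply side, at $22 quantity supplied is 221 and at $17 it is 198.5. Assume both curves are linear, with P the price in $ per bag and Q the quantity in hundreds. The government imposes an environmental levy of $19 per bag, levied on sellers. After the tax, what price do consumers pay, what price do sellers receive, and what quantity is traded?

Consumers pay $25; sellers receive $6; quantity = 149.

Demand slope: (214 − 224)/(12 − 10) = -5, so Qd = 274 − 5P.
Supply slope: (198.5 − 221)/(17 − 22) = 4.5, so Qs = 4.5P + 122.
Without the tax, 274 − 5P = 4.5P + 122 gives 9.5P = 152, so P* = $16 and Q* = 194.
With the tax collected from sellers, supply shifts: Qs = 4.5(P − 19) + 122.
Solving gives Q = 149 with consumers paying $25 and sellers receiving $6 (the $19 wedge).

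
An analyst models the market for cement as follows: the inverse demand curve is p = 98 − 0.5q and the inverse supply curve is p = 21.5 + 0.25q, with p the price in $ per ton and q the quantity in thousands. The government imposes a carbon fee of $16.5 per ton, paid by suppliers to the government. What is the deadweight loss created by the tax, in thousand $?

Inverting to q(p) form: qd = 196 − 2p; qs = 4p − 86.
Before the tax: set 196 − 2p = 4p − 86 → p* = $47, q* = 102.
With the tax collected from suppliers, supply shifts: qs = 4(p − 16.5) − 86.
New equilibrium: buyers pay $58, suppliers receive $41.5, q = 80. (Wedge: pb − ps = 16.5.)
Quantity falls by |ΔQ| = |102 − 80| = 22.
DWL = ½ · t · |ΔQ| = ½ · 16.5 · 22 = $181.5.

Deadweight loss = $181.5 thousand.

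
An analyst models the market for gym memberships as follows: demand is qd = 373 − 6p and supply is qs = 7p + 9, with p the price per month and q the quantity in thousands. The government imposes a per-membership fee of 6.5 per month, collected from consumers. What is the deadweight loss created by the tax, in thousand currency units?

Before the tax: set 373 − 6p = 7p + 9 → p* = 28, q* = 205.
With the tax collected from consumers, demand (in seller-price terms) shifts: qd = 373 − 6(p + 6.5).
New equilibrium: consumers pay 31.5, suppliers receive 25, q = 184. (Wedge: pb − ps = 6.5.)
Quantity falls by |ΔQ| = |205 − 184| = 21.
DWL = ½ · t · |ΔQ| = ½ · 6.5 · 21 = 68.25.

Deadweight loss = 68.25 thousand.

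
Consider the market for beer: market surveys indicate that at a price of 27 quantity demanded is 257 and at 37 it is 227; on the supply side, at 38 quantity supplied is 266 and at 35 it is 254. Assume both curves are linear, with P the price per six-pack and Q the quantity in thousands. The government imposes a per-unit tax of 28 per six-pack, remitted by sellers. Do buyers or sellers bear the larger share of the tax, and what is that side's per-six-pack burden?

Demand slope: (227 − 257)/(37 − 27) = -3, so Qd = 338 − 3P.
Supply slope: (254 − 266)/(35 − 38) = 4, so Qs = 4P + 114.
Without the tax, 338 − 3P = 4P + 114 gives 7P = 224, so P* = 32 and Q* = 242.
With the tax collected from sellers, supply shifts: Qs = 4(P − 28) + 114.
New equilibrium: buyers pay 48, sellers receive 20, Q = 194. (Wedge: Pb − Ps = 28.)
Per-six-pack burden: buyers 16, sellers 12.
Buyers take the larger share because demand is less price-elastic here (demand slope 3 vs supply slope 4).
The less price-elastic side of the market bears the larger share of a per-unit tax.

Buyers bear the larger share: 16 per six-pack.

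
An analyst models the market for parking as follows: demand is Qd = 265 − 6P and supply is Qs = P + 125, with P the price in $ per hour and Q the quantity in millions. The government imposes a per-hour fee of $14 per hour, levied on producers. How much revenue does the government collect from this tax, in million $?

Before the tax: set 265 − 6P = P + 125 → P* = $20, Q* = 145.
With the tax collected from producers, supply shifts: Qs = (P − 14) + 125.
Solving gives Q = 133 with consumers paying $22 and producers receiving $8 (the $14 wedge).
Revenue = t · Q = 14 · 133 = $1862.

Tax revenue = $1862 million.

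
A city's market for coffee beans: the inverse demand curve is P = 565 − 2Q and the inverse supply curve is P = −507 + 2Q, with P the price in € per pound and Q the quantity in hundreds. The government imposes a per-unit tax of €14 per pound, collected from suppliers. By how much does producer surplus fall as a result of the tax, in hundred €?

Producer surplus falls by €1863.75 hundred.

Rewrite in direct form: Qd = 282.5 − 0.5P and Qs = 0.5P + 253.5.
Before the tax: set 282.5 − 0.5P = 0.5P + 253.5 → P* = €29, Q* = 268.
With the tax collected from suppliers, supply shifts: Qs = 0.5(P − 14) + 253.5.
Solving gives Q = 264.5 with buyers paying €36 and suppliers receiving €22 (the €14 wedge).
ΔPS is the trapezoid between Q = 264.5 and Q = 268 of height €7: ½ · (268 + 264.5) · 7 = €1863.75.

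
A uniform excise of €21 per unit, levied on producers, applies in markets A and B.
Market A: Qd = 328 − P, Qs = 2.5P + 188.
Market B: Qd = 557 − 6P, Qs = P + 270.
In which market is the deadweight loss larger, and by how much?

Market B, by €31.5.

Market A: pre-tax P* = €40, Q* = 288; post-tax Q = 273; deadweight loss = €157.5.
Market B: pre-tax P* = €41, Q* = 311; post-tax Q = 293; deadweight loss = €189.
Difference: €157.5 vs €189 → market B is larger by €31.5.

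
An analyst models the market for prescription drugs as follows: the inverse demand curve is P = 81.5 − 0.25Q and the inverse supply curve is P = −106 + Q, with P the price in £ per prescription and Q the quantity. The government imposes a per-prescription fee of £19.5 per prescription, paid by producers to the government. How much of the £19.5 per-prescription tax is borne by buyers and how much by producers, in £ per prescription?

Inverting to Q(P) form: Qd = 326 − 4P; Qs = P + 106.
Without the tax, 326 − 4P = P + 106 gives 5P = 220, so P* = £44 and Q* = 150.
With the tax collected from producers, supply shifts: Qs = (P − 19.5) + 106.
Solving gives Q = 134.4 with buyers paying £47.9 and producers receiving £28.4 (the £19.5 wedge).
Burden on buyers: £3.9; on producers: £15.6. (They sum to £19.5.)

Buyers bear £3.9 per prescription; producers bear £15.6 per prescription.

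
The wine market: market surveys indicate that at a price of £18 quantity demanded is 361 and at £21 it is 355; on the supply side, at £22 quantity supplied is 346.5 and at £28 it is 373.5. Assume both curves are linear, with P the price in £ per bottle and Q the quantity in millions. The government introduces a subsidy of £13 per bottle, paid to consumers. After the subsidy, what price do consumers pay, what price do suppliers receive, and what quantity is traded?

Consumers pay £14; suppliers receive £27; quantity = 369.

Demand slope: (355 − 361)/(21 − 18) = -2, so Qd = 397 − 2P.
Supply slope: (373.5 − 346.5)/(28 − 22) = 4.5, so Qs = 4.5P + 247.5.
Before the subsidy: set 397 − 2P = 4.5P + 247.5 → P* = £23, Q* = 351.
With a per-unit subsidy paid to consumers, each effectively pays P − 13, so demand becomes Qd = 397 − 2(P − 13).
New equilibrium: consumers pay £14, suppliers receive £27, Q = 369. (Wedge: Pb − Ps = −13.)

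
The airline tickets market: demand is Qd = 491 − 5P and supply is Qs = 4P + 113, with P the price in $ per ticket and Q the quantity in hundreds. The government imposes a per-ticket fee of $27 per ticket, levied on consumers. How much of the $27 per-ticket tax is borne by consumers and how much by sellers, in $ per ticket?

Consumers bear $12 per ticket; sellers bear $15 per ticket.

Before the tax: set 491 − 5P = 4P + 113 → P* = $42, Q* = 281.
With the tax collected from consumers, demand (in seller-price terms) shifts: Qd = 491 − 5(P + 27).
New equilibrium: consumers pay $54, sellers receive $27, Q = 221. (Wedge: Pb − Ps = 27.)
Burden on consumers: $12; on sellers: $15. (They sum to $27.)
The less price-elastic side of the market bears the larger share of a per-unit tax.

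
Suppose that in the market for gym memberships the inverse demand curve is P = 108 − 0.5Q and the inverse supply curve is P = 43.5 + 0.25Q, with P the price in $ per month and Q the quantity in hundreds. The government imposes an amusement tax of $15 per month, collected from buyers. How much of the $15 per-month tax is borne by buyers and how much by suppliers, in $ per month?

Rewrite in direct form: Qd = 216 − 2P and Qs = 4P − 174.
Without the tax, 216 − 2P = 4P − 174 gives 6P = 390, so P* = $65 and Q* = 86.
With the tax collected from buyers, demand (in seller-price terms) shifts: Qd = 216 − 2(P + 15).
New equilibrium: buyers pay $75, suppliers receive $60, Q = 66. (Wedge: Pb − Ps = 15.)
Burden on buyers: $10; on suppliers: $5. (They sum to $15.)
The less price-elastic side of the market bears the larger share of a per-unit tax.

Buyers bear $10 per month; suppliers bear $5 per month.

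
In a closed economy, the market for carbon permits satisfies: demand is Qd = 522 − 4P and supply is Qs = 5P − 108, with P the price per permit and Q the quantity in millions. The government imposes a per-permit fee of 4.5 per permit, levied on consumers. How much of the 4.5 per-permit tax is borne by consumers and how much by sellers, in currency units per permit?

Without the tax, 522 − 4P = 5P − 108 gives 9P = 630, so P* = 70 and Q* = 242.
With the tax collected from consumers, demand (in seller-price terms) shifts: Qd = 522 − 4(P + 4.5).
New equilibrium: consumers pay 72.5, sellers receive 68, Q = 232. (Wedge: Pb − Ps = 4.5.)
Burden on consumers: 2.5; on sellers: 2. (They sum to 4.5.)

Consumers bear 2.5 per permit; sellers bear 2 per permit.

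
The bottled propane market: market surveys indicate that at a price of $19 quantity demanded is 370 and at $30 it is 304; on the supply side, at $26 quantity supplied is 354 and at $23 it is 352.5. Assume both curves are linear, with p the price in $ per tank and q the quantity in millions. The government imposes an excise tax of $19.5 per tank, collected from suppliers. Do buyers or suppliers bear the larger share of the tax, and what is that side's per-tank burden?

Suppliers bear the larger share: $18 per tank.

Demand slope: (304 − 370)/(30 − 19) = -6, so qd = 484 − 6p.
Supply slope: (352.5 − 354)/(23 − 26) = 0.5, so qs = 0.5p + 341.
Before the tax: set 484 − 6p = 0.5p + 341 → p* = $22, q* = 352.
With the tax collected from suppliers, supply shifts: qs = 0.5(p − 19.5) + 341.
Solving gives q = 343 with buyers paying $23.5 and suppliers receiving $4 (the $19.5 wedge).
Per-tank burden: buyers $1.5, suppliers $18.
Suppliers take the larger share because supply is less price-elastic here (demand slope 6 vs supply slope 0.5).
The less price-elastic side of the market bears the larger share of a per-unit tax.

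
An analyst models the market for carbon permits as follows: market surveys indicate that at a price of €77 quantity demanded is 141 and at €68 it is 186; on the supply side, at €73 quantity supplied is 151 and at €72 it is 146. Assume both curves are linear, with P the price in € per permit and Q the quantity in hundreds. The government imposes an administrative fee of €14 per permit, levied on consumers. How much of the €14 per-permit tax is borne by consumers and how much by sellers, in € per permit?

Consumers bear €7 per permit; sellers bear €7 per permit.

Demand slope: (186 − 141)/(68 − 77) = -5, so Qd = 526 − 5P.
Supply slope: (146 − 151)/(72 − 73) = 5, so Qs = 5P − 214.
Without the tax, 526 − 5P = 5P − 214 gives 10P = 740, so P* = €74 and Q* = 156.
With the tax collected from consumers, demand (in seller-price terms) shifts: Qd = 526 − 5(P + 14).
New equilibrium: consumers pay €81, sellers receive €67, Q = 121. (Wedge: Pb − Ps = 14.)
Burden on consumers: €7; on sellers: €7. (They sum to €14.)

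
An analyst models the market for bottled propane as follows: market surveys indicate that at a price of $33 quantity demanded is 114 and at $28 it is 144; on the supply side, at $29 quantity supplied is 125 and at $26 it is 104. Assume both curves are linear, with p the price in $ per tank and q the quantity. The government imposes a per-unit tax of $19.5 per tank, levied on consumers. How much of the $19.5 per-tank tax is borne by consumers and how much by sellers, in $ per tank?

Demand slope: (144 − 114)/(28 − 33) = -6, so qd = 312 − 6p.
Supply slope: (104 − 125)/(26 − 29) = 7, so qs = 7p − 78.
Before the tax: set 312 − 6p = 7p − 78 → p* = $30, q* = 132.
With the tax collected from consumers, demand (in seller-price terms) shifts: qd = 312 − 6(p + 19.5).
Solving gives q = 69 with consumers paying $40.5 and sellers receiving $21 (the $19.5 wedge).
Burden on consumers: $10.5; on sellers: $9. (They sum to $19.5.)

Consumers bear $10.5 per tank; sellers bear $9 per tank.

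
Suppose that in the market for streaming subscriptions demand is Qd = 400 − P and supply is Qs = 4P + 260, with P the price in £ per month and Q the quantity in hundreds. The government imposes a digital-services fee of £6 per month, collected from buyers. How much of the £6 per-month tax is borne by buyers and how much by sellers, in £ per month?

Buyers bear £4.8 per month; sellers bear £1.2 per month.

Without the tax, 400 − P = 4P + 260 gives 5P = 140, so P* = £28 and Q* = 372.
With the tax collected from buyers, demand (in seller-price terms) shifts: Qd = 400 − (P + 6).
New equilibrium: buyers pay £32.8, sellers receive £26.8, Q = 367.2. (Wedge: Pb − Ps = 6.)
Burden on buyers: £4.8; on sellers: £1.2. (They sum to £6.)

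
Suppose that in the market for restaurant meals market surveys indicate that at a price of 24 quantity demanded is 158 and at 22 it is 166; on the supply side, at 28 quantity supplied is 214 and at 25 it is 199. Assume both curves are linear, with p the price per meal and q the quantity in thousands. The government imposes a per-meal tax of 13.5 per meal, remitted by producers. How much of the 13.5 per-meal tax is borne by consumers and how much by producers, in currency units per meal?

Demand slope: (166 − 158)/(22 − 24) = -4, so qd = 254 − 4p.
Supply slope: (199 − 214)/(25 − 28) = 5, so qs = 5p + 74.
Without the tax, 254 − 4p = 5p + 74 gives 9p = 180, so p* = 20 and q* = 174.
With the tax collected from producers, supply shifts: qs = 5(p − 13.5) + 74.
Solving gives q = 144 with consumers paying 27.5 and producers receiving 14 (the 13.5 wedge).
Burden on consumers: 7.5; on producers: 6. (They sum to 13.5.)
The less price-elastic side of the market bears the larger share of a per-unit tax.

Consumers bear 7.5 per meal; producers bear 6 per meal.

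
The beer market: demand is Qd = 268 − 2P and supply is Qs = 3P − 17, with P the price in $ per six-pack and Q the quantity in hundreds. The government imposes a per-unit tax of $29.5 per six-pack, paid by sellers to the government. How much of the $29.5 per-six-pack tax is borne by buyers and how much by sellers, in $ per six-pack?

Without the tax, 268 − 2P = 3P − 17 gives 5P = 285, so P* = $57 and Q* = 154.
With the tax collected from sellers, supply shifts: Qs = 3(P − 29.5) − 17.
New equilibrium: buyers pay $74.7, sellers receive $45.2, Q = 118.6. (Wedge: Pb − Ps = 29.5.)
Burden on buyers: $17.7; on sellers: $11.8. (They sum to $29.5.)
The less price-elastic side of the market bears the larger share of a per-unit tax.

Buyers bear $17.7 per six-pack; sellers bear $11.8 per six-pack.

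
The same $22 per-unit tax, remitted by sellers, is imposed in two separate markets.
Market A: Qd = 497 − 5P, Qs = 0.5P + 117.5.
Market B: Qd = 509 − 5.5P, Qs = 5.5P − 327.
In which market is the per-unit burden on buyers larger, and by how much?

Market B, by $9.

Market A: pre-tax P* = $69, Q* = 152; post-tax Q = 142; per-unit burden on buyers = $2.
Market B: pre-tax P* = $76, Q* = 91; post-tax Q = 30.5; per-unit burden on buyers = $11.
Difference: $2 vs $11 → market B is larger by $9.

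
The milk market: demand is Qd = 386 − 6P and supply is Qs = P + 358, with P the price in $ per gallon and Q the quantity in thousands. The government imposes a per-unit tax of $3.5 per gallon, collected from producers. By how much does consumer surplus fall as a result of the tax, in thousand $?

Before the tax: set 386 − 6P = P + 358 → P* = $4, Q* = 362.
With the tax collected from producers, supply shifts: Qs = (P − 3.5) + 358.
Solving gives Q = 359 with buyers paying $4.5 and producers receiving $1 (the $3.5 wedge).
ΔCS is the trapezoid between Q = 359 and Q = 362 of height $0.5: ½ · (362 + 359) · 0.5 = $180.25.

Consumer surplus falls by $180.25 thousand.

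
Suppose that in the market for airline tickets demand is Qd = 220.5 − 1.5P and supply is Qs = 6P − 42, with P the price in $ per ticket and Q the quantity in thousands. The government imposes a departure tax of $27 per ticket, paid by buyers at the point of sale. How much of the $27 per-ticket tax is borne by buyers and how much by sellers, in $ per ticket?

Buyers bear $21.6 per ticket; sellers bear $5.4 per ticket.

Before the tax: set 220.5 − 1.5P = 6P − 42 → P* = $35, Q* = 168.
With the tax collected from buyers, demand (in seller-price terms) shifts: Qd = 220.5 − 1.5(P + 27).
New equilibrium: buyers pay $56.6, sellers receive $29.6, Q = 135.6. (Wedge: Pb − Ps = 27.)
Burden on buyers: $21.6; on sellers: $5.4. (They sum to $27.)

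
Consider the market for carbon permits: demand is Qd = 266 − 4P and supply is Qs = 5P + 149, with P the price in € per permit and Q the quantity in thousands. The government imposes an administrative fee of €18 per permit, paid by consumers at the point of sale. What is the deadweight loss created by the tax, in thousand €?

Without the tax, 266 − 4P = 5P + 149 gives 9P = 117, so P* = €13 and Q* = 214.
With the tax collected from consumers, demand (in seller-price terms) shifts: Qd = 266 − 4(P + 18).
New equilibrium: consumers pay €23, suppliers receive €5, Q = 174. (Wedge: Pb − Ps = 18.)
Quantity falls by |ΔQ| = |214 − 174| = 40.
DWL = ½ · t · |ΔQ| = ½ · 18 · 40 = €360.

Deadweight loss = €360 thousand.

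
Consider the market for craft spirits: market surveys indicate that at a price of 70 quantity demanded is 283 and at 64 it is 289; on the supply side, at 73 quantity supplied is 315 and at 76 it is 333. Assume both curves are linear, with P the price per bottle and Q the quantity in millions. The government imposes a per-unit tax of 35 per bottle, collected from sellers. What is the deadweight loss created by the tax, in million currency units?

Demand slope: (289 − 283)/(64 − 70) = -1, so Qd = 353 − P.
Supply slope: (333 − 315)/(76 − 73) = 6, so Qs = 6P − 123.
Without the tax, 353 − P = 6P − 123 gives 7P = 476, so P* = 68 and Q* = 285.
With the tax collected from sellers, supply shifts: Qs = 6(P − 35) − 123.
New equilibrium: consumers pay 98, sellers receive 63, Q = 255. (Wedge: Pb − Ps = 35.)
Quantity falls by |ΔQ| = |285 − 255| = 30.
DWL = ½ · t · |ΔQ| = ½ · 35 · 30 = 525.

Deadweight loss = 525 million.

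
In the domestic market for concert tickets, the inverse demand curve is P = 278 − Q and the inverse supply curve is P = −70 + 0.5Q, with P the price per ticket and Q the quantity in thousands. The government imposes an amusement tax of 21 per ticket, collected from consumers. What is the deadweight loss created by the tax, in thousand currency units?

Deadweight loss = 147 thousand.

Inverting to Q(P) form: Qd = 278 − P; Qs = 2P + 140.
Without the tax, 278 − P = 2P + 140 gives 3P = 138, so P* = 46 and Q* = 232.
With the tax collected from consumers, demand (in seller-price terms) shifts: Qd = 278 − (P + 21).
New equilibrium: consumers pay 60, sellers receive 39, Q = 218. (Wedge: Pb − Ps = 21.)
Quantity falls by |ΔQ| = |232 − 218| = 14.
DWL = ½ · t · |ΔQ| = ½ · 21 · 14 = 147.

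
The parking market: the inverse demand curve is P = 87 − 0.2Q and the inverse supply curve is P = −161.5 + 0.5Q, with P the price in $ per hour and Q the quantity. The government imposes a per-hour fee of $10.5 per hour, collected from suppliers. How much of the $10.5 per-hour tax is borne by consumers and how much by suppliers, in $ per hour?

Consumers bear $3 per hour; suppliers bear $7.5 per hour.

Inverting to Q(P) form: Qd = 435 − 5P; Qs = 2P + 323.
Without the tax, 435 − 5P = 2P + 323 gives 7P = 112, so P* = $16 and Q* = 355.
With the tax collected from suppliers, supply shifts: Qs = 2(P − 10.5) + 323.
New equilibrium: consumers pay $19, suppliers receive $8.5, Q = 340. (Wedge: Pb − Ps = 10.5.)
Burden on consumers: $3; on suppliers: $7.5. (They sum to $10.5.)
The less price-elastic side of the market bears the larger share of a per-unit tax.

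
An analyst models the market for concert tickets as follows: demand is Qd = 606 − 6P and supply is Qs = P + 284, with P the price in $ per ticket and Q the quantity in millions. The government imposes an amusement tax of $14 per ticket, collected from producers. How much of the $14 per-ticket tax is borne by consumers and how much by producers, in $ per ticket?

Without the tax, 606 − 6P = P + 284 gives 7P = 322, so P* = $46 and Q* = 330.
With the tax collected from producers, supply shifts: Qs = (P − 14) + 284.
New equilibrium: consumers pay $48, producers receive $34, Q = 318. (Wedge: Pb − Ps = 14.)
Burden on consumers: $2; on producers: $12. (They sum to $14.)
The less price-elastic side of the market bears the larger share of a per-unit tax.

Consumers bear $2 per ticket; producers bear $12 per ticket.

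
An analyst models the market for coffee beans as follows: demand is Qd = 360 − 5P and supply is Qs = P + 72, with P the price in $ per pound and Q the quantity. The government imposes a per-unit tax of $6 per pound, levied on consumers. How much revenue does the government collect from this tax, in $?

Without the tax, 360 − 5P = P + 72 gives 6P = 288, so P* = $48 and Q* = 120.
With the tax collected from consumers, demand (in seller-price terms) shifts: Qd = 360 − 5(P + 6).
Solving gives Q = 115 with consumers paying $49 and suppliers receiving $43 (the $6 wedge).
Revenue = t · Q = 6 · 115 = $690.

Tax revenue = $690.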